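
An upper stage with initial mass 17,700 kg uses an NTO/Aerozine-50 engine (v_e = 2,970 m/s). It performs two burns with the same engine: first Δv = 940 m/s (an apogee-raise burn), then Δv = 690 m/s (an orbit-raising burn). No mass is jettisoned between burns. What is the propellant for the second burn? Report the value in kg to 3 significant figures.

propellant for the second burn ≈ 2670 kg

After the first burn: m = 17700 × exp(−940/2970.0) = 17700 × 0.72870 = 12,898 kg.
After the second burn: m = 12,898 × exp(−690/2970.0) = 12,898 × 0.79269 = 10,224.1 kg.
Second-burn propellant = 12,898 − 10,224.1 = 2,673.9 kg.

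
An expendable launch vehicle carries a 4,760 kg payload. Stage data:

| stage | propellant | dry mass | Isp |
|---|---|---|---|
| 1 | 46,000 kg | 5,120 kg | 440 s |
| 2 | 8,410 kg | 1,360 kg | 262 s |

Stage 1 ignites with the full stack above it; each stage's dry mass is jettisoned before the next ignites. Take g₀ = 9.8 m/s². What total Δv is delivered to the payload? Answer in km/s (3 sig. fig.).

Δv ≈ 7.42 km/s

Ignition mass of stage 1 = 46,000+5,120 + 8,410+1,360 + 4,760 = 65,650 kg.
Stage 1: m₀ = 65,650 kg, m_f = 65,650 − 46,000 = 19,650 kg; Δv = 440×9.8×ln(3.341) = 4312.0×1.2063 ≈ 5201 m/s.
Stage 2: m₀ = 14,530 kg, m_f = 14,530 − 8,410 = 6,120 kg; Δv = 262×9.8×ln(2.374) = 2567.6×0.8647 ≈ 2220 m/s.
Total Δv = 5201 + 2220 = 7421 m/s.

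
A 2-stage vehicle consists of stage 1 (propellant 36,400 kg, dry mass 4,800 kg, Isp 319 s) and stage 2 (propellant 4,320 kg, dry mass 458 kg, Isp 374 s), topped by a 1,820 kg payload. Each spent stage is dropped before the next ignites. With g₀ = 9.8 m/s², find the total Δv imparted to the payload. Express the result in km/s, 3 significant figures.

Ignition mass of stage 1 = 36,400+4,800 + 4,320+458 + 1,820 = 47,798 kg.
Stage 1: m₀ = 47,798 kg, m_f = 47,798 − 36,400 = 11,398 kg; Δv = 319×9.8×ln(4.194) = 3126.2×1.4335 ≈ 4482 m/s.
Stage 2: m₀ = 6,598 kg, m_f = 6,598 − 4,320 = 2,278 kg; Δv = 374×9.8×ln(2.896) = 3665.2×1.0635 ≈ 3898 m/s.
Total Δv = 4482 + 3898 = 8380 m/s.

Δv ≈ 8.38 km/s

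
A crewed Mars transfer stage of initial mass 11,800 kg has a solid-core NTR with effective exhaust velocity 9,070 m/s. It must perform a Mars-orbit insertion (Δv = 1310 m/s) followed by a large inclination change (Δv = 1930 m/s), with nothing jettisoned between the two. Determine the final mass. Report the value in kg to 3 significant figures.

final mass ≈ 8260 kg

After the first burn: m = 11800 × exp(−1310/9070.0) = 11800 × 0.86551 = 10,213 kg.
After the second burn: m = 10,213 × exp(−1930/9070.0) = 10,213 × 0.80833 = 8,255.47 kg.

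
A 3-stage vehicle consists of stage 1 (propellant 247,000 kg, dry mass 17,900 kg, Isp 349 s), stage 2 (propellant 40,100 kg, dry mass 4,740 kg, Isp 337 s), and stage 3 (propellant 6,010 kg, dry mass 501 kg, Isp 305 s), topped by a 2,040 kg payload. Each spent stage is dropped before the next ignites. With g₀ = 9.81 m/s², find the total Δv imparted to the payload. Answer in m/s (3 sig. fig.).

Δv ≈ 13400 m/s

Ignition mass of stage 1 = 247,000+17,900 + 40,100+4,740 + 6,010+501 + 2,040 = 318,291 kg.
Stage 1: m₀ = 318,291 kg, m_f = 318,291 − 247,000 = 71,291 kg; Δv = 349×9.81×ln(4.465) = 3423.7×1.4962 ≈ 5123 m/s.
Stage 2: m₀ = 53,391 kg, m_f = 53,391 − 40,100 = 13,291 kg; Δv = 337×9.81×ln(4.017) = 3306.0×1.3906 ≈ 4597 m/s.
Stage 3: m₀ = 8,551 kg, m_f = 8,551 − 6,010 = 2,541 kg; Δv = 305×9.81×ln(3.365) = 2992.1×1.2135 ≈ 3631 m/s.
Total Δv = 5123 + 4597 + 3631 = 13351 m/s.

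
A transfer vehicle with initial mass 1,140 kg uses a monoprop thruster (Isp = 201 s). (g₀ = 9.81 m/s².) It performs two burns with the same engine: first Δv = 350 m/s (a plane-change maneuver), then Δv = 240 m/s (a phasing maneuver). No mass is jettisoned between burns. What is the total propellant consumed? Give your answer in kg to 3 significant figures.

v_e = Isp · g₀ = 201 × 9.81 = 1971.8 m/s.
After the first burn: m = 1140 × exp(−350/1971.8) = 1140 × 0.83736 = 954.59 kg.
After the second burn: m = 954.59 × exp(−240/1971.8) = 954.59 × 0.88540 = 845.194 kg.
Total propellant = m₀ − m_final = 1140 − 845.194 = 294.806 kg.

total propellant consumed ≈ 295 kg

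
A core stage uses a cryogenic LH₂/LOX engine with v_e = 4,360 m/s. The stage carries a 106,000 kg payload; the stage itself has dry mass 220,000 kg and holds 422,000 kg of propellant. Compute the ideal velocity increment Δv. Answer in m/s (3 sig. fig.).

Δv ≈ 3620 m/s

m₀ = payload + dry + propellant = 106,000 + 220,000 + 422,000 = 748,000 kg.
m_f = payload + dry = 106,000 + 220,000 = 326,000 kg.
Δv = v_e · ln(m₀/m_f) = 4360.0 × ln(2.294) = 4360.0 × 0.8305 ≈ 3621.0 m/s.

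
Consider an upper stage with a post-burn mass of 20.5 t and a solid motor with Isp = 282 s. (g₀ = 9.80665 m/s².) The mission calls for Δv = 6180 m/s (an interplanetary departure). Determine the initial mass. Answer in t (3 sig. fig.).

initial mass ≈ 192 t

v_e = Isp · g₀ = 282 × 9.80665 = 2765.5 m/s.
m₀/m_f = exp(Δv / v_e) = exp(6180 / 2765.5) = exp(2.2347) = 9.3437.
m₀ = m_f × 9.3437 = 20.5 × 9.3437 = 191.546 t.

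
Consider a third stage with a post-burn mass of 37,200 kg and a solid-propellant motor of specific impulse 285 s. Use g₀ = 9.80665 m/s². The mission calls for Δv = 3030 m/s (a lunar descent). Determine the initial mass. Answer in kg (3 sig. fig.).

v_e = Isp · g₀ = 285 × 9.80665 = 2794.9 m/s.
m₀/m_f = exp(Δv / v_e) = exp(3030 / 2794.9) = exp(1.0841) = 2.9568.
m₀ = m_f × 2.9568 = 37,200 × 2.9568 = 109,993 kg.

initial mass ≈ 110000 kg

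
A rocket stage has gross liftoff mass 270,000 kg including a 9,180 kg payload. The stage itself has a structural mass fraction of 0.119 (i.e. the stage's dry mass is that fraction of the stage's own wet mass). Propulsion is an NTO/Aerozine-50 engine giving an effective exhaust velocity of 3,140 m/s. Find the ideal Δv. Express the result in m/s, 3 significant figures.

Stage wet mass = m₀ − payload = 270,000 − 9,180 = 260,820 kg.
Stage dry mass = ε × stage wet mass = 0.119 × 260,820 = 31,037.6 kg.
Burnout mass m_f = stage dry + payload = 31,037.6 + 9,180 = 40,217.6 kg.
By the Tsiolkovsky rocket equation, Δv = v_e · ln(270,000/40,217.6) = 3140.0 × ln(6.713) = 3140.0 × 1.9041 ≈ 5979 m/s.

Δv ≈ 5980 m/s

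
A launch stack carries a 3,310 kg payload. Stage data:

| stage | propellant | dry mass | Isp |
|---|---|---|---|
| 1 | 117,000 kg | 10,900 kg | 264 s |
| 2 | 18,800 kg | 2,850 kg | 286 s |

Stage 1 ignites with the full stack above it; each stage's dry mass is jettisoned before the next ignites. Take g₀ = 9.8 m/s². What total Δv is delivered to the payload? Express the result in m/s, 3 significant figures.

Δv ≈ 7670 m/s

Ignition mass of stage 1 = 117,000+10,900 + 18,800+2,850 + 3,310 = 152,860 kg.
Stage 1: m₀ = 152,860 kg, m_f = 152,860 − 117,000 = 35,860 kg; Δv = 264×9.8×ln(4.263) = 2587.2×1.4499 ≈ 3751 m/s.
Stage 2: m₀ = 24,960 kg, m_f = 24,960 − 18,800 = 6,160 kg; Δv = 286×9.8×ln(4.052) = 2802.8×1.3992 ≈ 3922 m/s.
Total Δv = 3751 + 3922 = 7673 m/s.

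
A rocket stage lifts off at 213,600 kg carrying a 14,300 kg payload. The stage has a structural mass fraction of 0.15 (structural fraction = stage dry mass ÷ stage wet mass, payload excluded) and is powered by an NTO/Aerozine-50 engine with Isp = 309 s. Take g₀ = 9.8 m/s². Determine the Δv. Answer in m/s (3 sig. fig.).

Δv ≈ 4770 m/s

Stage wet mass = m₀ − payload = 213,600 − 14,300 = 199,300 kg.
Stage dry mass = ε × stage wet mass = 0.15 × 199,300 = 29,895 kg.
Burnout mass m_f = stage dry + payload = 29,895 + 14,300 = 44,195 kg.
v_e = Isp · g₀ = 309 × 9.8 = 3028.2 m/s.
By the Tsiolkovsky rocket equation, Δv = v_e · ln(213,600/44,195) = 3028.2 × ln(4.833) = 3028.2 × 1.5755 ≈ 4771 m/s.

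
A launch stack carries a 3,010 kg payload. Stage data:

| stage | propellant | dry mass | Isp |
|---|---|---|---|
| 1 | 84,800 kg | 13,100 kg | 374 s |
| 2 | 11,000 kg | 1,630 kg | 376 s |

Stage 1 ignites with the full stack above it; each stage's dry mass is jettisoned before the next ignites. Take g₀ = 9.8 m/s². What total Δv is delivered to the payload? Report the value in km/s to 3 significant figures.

Ignition mass of stage 1 = 84,800+13,100 + 11,000+1,630 + 3,010 = 113,540 kg.
Stage 1: m₀ = 113,540 kg, m_f = 113,540 − 84,800 = 28,740 kg; Δv = 374×9.8×ln(3.951) = 3665.2×1.3739 ≈ 5035 m/s.
Stage 2: m₀ = 15,640 kg, m_f = 15,640 − 11,000 = 4,640 kg; Δv = 376×9.8×ln(3.371) = 3684.8×1.2151 ≈ 4477 m/s.
Total Δv = 5035 + 4477 = 9512 m/s.

Δv ≈ 9.51 km/s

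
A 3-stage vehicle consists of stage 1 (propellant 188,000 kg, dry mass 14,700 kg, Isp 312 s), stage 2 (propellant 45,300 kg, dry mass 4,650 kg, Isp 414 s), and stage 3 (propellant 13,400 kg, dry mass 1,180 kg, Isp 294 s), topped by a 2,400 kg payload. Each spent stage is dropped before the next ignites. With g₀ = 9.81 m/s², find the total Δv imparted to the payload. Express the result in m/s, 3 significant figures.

Δv ≈ 12700 m/s

Ignition mass of stage 1 = 188,000+14,700 + 45,300+4,650 + 13,400+1,180 + 2,400 = 269,630 kg.
Stage 1: m₀ = 269,630 kg, m_f = 269,630 − 188,000 = 81,630 kg; Δv = 312×9.81×ln(3.303) = 3060.7×1.1949 ≈ 3657 m/s.
Stage 2: m₀ = 66,930 kg, m_f = 66,930 − 45,300 = 21,630 kg; Δv = 414×9.81×ln(3.094) = 4061.3×1.1296 ≈ 4588 m/s.
Stage 3: m₀ = 16,980 kg, m_f = 16,980 − 13,400 = 3,580 kg; Δv = 294×9.81×ln(4.743) = 2884.1×1.5567 ≈ 4490 m/s.
Total Δv = 3657 + 4588 + 4490 = 12735 m/s.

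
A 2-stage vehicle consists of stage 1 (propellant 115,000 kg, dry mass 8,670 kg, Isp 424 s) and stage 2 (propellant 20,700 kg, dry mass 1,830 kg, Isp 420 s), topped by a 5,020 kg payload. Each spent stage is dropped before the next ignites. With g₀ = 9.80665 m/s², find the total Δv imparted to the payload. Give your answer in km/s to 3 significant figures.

Ignition mass of stage 1 = 115,000+8,670 + 20,700+1,830 + 5,020 = 151,220 kg.
Stage 1: m₀ = 151,220 kg, m_f = 151,220 − 115,000 = 36,220 kg; Δv = 424×9.80665×ln(4.175) = 4158.0×1.4291 ≈ 5942 m/s.
Stage 2: m₀ = 27,550 kg, m_f = 27,550 − 20,700 = 6,850 kg; Δv = 420×9.80665×ln(4.022) = 4118.8×1.3918 ≈ 5732 m/s.
Total Δv = 5942 + 5732 = 11674 m/s.

Δv ≈ 11.7 km/s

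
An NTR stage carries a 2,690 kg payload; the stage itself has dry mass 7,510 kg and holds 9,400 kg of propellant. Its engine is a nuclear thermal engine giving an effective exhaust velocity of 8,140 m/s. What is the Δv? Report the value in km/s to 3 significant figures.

m₀ = payload + dry + propellant = 2,690 + 7,510 + 9,400 = 19,600 kg.
m_f = payload + dry = 2,690 + 7,510 = 10,200 kg.
Using Δv = v_e ln(m₀/m_f): Δv = v_e · ln(m₀/m_f) = 8140.0 × ln(1.922) = 8140.0 × 0.6531 ≈ 5316.6 m/s.

Δv ≈ 5.32 km/s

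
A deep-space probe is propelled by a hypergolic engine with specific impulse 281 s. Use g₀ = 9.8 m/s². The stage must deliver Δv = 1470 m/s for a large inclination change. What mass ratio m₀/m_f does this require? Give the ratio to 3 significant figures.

v_e = Isp · g₀ = 281 × 9.8 = 2753.8 m/s.
Rocket equation: m₀/m_f = exp(Δv / v_e) = exp(1470 / 2753.8) = exp(0.5338) = 1.7054.

mass ratio ≈ 1.71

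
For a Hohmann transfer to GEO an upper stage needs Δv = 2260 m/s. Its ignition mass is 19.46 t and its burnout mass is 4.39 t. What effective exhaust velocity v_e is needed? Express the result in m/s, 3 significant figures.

ln(m₀/m_f) = ln(19460/4390) = ln(4.433) = 1.4890.
By the Tsiolkovsky rocket equation, v_e = Δv / ln(m₀/m_f) = 2260 / 1.4890 = 1517.8 m/s.

v_e ≈ 1520 m/s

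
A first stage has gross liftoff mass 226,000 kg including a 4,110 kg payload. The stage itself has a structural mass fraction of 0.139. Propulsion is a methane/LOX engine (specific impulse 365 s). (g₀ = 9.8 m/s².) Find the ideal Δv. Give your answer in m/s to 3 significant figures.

Stage wet mass = m₀ − payload = 226,000 − 4,110 = 221,890 kg.
Stage dry mass = ε × stage wet mass = 0.139 × 221,890 = 30,842.7 kg.
Burnout mass m_f = stage dry + payload = 30,842.7 + 4,110 = 34,952.7 kg.
v_e = Isp · g₀ = 365 × 9.8 = 3577.0 m/s.
From the ideal rocket equation, Δv = v_e · ln(226,000/34,952.7) = 3577.0 × ln(6.466) = 3577.0 × 1.8665 ≈ 6677 m/s.

Δv ≈ 6680 m/s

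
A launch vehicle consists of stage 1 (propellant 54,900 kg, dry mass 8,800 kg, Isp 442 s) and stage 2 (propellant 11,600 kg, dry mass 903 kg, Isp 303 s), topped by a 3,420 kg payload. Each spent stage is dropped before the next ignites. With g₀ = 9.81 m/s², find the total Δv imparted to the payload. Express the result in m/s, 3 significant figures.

Δv ≈ 8950 m/s

Ignition mass of stage 1 = 54,900+8,800 + 11,600+903 + 3,420 = 79,623 kg.
Stage 1: m₀ = 79,623 kg, m_f = 79,623 − 54,900 = 24,723 kg; Δv = 442×9.81×ln(3.221) = 4336.0×1.1696 ≈ 5071 m/s.
Stage 2: m₀ = 15,923 kg, m_f = 15,923 − 11,600 = 4,323 kg; Δv = 303×9.81×ln(3.683) = 2972.4×1.3038 ≈ 3875 m/s.
Total Δv = 5071 + 3875 = 8946 m/s.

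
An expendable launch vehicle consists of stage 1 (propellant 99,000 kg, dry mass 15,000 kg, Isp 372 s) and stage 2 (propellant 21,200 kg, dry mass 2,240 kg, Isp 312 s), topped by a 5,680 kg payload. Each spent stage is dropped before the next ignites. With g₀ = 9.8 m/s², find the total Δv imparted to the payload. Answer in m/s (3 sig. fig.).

Δv ≈ 8270 m/s

Ignition mass of stage 1 = 99,000+15,000 + 21,200+2,240 + 5,680 = 143,120 kg.
Stage 1: m₀ = 143,120 kg, m_f = 143,120 − 99,000 = 44,120 kg; Δv = 372×9.8×ln(3.244) = 3645.6×1.1768 ≈ 4290 m/s.
Stage 2: m₀ = 29,120 kg, m_f = 29,120 − 21,200 = 7,920 kg; Δv = 312×9.8×ln(3.677) = 3057.6×1.3020 ≈ 3981 m/s.
Total Δv = 4290 + 3981 = 8271 m/s.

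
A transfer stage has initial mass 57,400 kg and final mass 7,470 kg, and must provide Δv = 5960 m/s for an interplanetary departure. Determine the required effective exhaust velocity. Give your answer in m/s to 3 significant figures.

v_e ≈ 2920 m/s

ln(m₀/m_f) = ln(57400/7470) = ln(7.684) = 2.0391.
By the Tsiolkovsky rocket equation, v_e = Δv / ln(m₀/m_f) = 5960 / 2.0391 = 2922.8 m/s.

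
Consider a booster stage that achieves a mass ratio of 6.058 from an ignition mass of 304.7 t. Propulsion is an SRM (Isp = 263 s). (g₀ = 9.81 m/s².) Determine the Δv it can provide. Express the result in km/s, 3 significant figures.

v_e = Isp · g₀ = 263 × 9.81 = 2580.0 m/s.
From the ideal rocket equation, Δv = v_e · ln(6.058) = 2580.0 × 1.8014 ≈ 4647.6 m/s.

Δv ≈ 4.65 km/s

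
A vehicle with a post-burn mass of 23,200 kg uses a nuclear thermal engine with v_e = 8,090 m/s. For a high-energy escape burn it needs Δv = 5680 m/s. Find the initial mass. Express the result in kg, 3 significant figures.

m₀/m_f = exp(Δv / v_e) = exp(5680 / 8090.0) = exp(0.7021) = 2.0180.
m₀ = m_f × 2.0180 = 23,200 × 2.0180 = 46,817.6 kg.

initial mass ≈ 46800 kg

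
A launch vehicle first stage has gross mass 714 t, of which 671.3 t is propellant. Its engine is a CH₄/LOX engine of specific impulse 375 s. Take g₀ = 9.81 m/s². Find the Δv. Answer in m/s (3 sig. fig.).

v_e = Isp · g₀ = 375 × 9.81 = 3678.8 m/s.
m_f = m₀ − m_prop = 714 − 671.3 = 42.7 t.
Δv = v_e · ln(m₀/m_f) = 3678.8 × ln(16.72) = 3678.8 × 2.8167 ≈ 10361.9 m/s.

Δv ≈ 10400 m/s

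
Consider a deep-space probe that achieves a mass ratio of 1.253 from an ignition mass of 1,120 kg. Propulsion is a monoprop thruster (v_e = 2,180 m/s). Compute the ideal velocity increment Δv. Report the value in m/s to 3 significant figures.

Δv = v_e · ln(1.253) = 2180.0 × 0.2255 ≈ 491.7 m/s.

Δv ≈ 492 m/s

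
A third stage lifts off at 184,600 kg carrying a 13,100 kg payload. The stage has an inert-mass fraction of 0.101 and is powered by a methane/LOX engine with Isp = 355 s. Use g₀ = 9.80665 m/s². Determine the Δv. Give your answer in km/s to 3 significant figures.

Δv ≈ 6.28 km/s

Stage wet mass = m₀ − payload = 184,600 − 13,100 = 171,500 kg.
Stage dry mass = ε × stage wet mass = 0.101 × 171,500 = 17,321.5 kg.
Burnout mass m_f = stage dry + payload = 17,321.5 + 13,100 = 30,421.5 kg.
v_e = Isp · g₀ = 355 × 9.80665 = 3481.4 m/s.
Δv = v_e · ln(184,600/30,421.5) = 3481.4 × ln(6.068) = 3481.4 × 1.8030 ≈ 6277 m/s.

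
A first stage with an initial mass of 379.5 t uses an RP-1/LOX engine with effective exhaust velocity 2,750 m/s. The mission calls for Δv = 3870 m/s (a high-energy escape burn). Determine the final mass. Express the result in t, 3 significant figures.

final mass ≈ 92.9 t

Using Δv = v_e ln(m₀/m_f): m₀/m_f = exp(Δv / v_e) = exp(3870 / 2750.0) = exp(1.4073) = 4.0848.
m_f = m₀ / 4.0848 = 379.5 / 4.0848 = 92.9054 t.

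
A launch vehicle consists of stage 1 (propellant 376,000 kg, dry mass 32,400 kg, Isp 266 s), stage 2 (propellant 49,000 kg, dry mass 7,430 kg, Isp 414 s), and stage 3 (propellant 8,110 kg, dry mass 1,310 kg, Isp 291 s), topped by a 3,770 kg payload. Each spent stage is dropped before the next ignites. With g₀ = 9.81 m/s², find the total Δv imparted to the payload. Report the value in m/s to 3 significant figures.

Ignition mass of stage 1 = 376,000+32,400 + 49,000+7,430 + 8,110+1,310 + 3,770 = 478,020 kg.
Stage 1: m₀ = 478,020 kg, m_f = 478,020 − 376,000 = 102,020 kg; Δv = 266×9.81×ln(4.686) = 2609.5×1.5445 ≈ 4030 m/s.
Stage 2: m₀ = 69,620 kg, m_f = 69,620 − 49,000 = 20,620 kg; Δv = 414×9.81×ln(3.376) = 4061.3×1.2168 ≈ 4942 m/s.
Stage 3: m₀ = 13,190 kg, m_f = 13,190 − 8,110 = 5,080 kg; Δv = 291×9.81×ln(2.596) = 2854.7×0.9541 ≈ 2724 m/s.
Total Δv = 4030 + 4942 + 2724 = 11696 m/s.

Δv ≈ 11700 m/s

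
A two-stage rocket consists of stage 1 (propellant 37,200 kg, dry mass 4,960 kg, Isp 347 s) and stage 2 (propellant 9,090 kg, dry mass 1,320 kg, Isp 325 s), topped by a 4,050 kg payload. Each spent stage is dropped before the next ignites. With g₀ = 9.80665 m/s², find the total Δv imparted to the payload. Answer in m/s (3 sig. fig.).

Ignition mass of stage 1 = 37,200+4,960 + 9,090+1,320 + 4,050 = 56,620 kg.
Stage 1: m₀ = 56,620 kg, m_f = 56,620 − 37,200 = 19,420 kg; Δv = 347×9.80665×ln(2.916) = 3402.9×1.0701 ≈ 3641 m/s.
Stage 2: m₀ = 14,460 kg, m_f = 14,460 − 9,090 = 5,370 kg; Δv = 325×9.80665×ln(2.693) = 3187.2×0.9906 ≈ 3157 m/s.
Total Δv = 3641 + 3157 = 6798 m/s.

Δv ≈ 6800 m/s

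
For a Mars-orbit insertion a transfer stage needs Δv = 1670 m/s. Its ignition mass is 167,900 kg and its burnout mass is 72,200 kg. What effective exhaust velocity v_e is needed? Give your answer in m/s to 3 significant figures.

v_e ≈ 1980 m/s

ln(m₀/m_f) = ln(167900/72200) = ln(2.325) = 0.8439.
v_e = Δv / ln(m₀/m_f) = 1670 / 0.8439 = 1978.8 m/s.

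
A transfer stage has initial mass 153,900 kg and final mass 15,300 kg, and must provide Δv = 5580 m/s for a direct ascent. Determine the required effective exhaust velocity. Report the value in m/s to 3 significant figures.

v_e ≈ 2420 m/s

ln(m₀/m_f) = ln(153900/15300) = ln(10.06) = 2.3085.
Using Δv = v_e ln(m₀/m_f): v_e = Δv / ln(m₀/m_f) = 5580 / 2.3085 = 2417.2 m/s.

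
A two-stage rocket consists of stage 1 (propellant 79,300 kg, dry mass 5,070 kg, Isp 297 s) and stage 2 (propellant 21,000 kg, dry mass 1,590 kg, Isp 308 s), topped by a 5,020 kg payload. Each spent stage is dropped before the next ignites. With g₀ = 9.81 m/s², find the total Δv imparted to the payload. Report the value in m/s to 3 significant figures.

Δv ≈ 7910 m/s

Ignition mass of stage 1 = 79,300+5,070 + 21,000+1,590 + 5,020 = 111,980 kg.
Stage 1: m₀ = 111,980 kg, m_f = 111,980 − 79,300 = 32,680 kg; Δv = 297×9.81×ln(3.427) = 2913.6×1.2316 ≈ 3588 m/s.
Stage 2: m₀ = 27,610 kg, m_f = 27,610 − 21,000 = 6,610 kg; Δv = 308×9.81×ln(4.177) = 3021.5×1.4296 ≈ 4319 m/s.
Total Δv = 3588 + 4319 = 7907 m/s.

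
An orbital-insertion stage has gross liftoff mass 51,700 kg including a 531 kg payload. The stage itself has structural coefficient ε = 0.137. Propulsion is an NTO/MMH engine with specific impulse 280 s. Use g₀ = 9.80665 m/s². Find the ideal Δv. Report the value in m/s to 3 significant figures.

Δv ≈ 5290 m/s

Stage wet mass = m₀ − payload = 51,700 − 531 = 51,169 kg.
Stage dry mass = ε × stage wet mass = 0.137 × 51,169 = 7,010.15 kg.
Burnout mass m_f = stage dry + payload = 7,010.15 + 531 = 7,541.15 kg.
v_e = Isp · g₀ = 280 × 9.80665 = 2745.9 m/s.
Rocket equation: Δv = v_e · ln(51,700/7,541.15) = 2745.9 × ln(6.856) = 2745.9 × 1.9251 ≈ 5286 m/s.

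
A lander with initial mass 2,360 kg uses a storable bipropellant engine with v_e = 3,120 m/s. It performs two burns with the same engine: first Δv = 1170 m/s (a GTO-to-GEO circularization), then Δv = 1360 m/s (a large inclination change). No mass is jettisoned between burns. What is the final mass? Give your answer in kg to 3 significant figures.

final mass ≈ 1050 kg

After the first burn: m = 2360 × exp(−1170/3120.0) = 2360 × 0.68729 = 1,622 kg.
After the second burn: m = 1,622 × exp(−1360/3120.0) = 1,622 × 0.64668 = 1,048.91 kg.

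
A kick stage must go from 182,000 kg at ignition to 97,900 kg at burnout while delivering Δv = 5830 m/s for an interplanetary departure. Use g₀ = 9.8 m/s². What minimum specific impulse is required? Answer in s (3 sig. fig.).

ln(m₀/m_f) = ln(182000/97900) = ln(1.859) = 0.6201.
By the Tsiolkovsky rocket equation, v_e = Δv / ln(m₀/m_f) = 5830 / 0.6201 = 9402.3 m/s.
Isp = v_e / g₀ = 9402.3 / 9.8 = 959.4 s.

Isp ≈ 959 s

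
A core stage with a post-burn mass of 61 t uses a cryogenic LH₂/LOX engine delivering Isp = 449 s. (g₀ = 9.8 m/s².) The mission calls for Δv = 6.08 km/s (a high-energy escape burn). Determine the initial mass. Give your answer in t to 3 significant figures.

v_e = Isp · g₀ = 449 × 9.8 = 4400.2 m/s.
From the ideal rocket equation, m₀/m_f = exp(Δv / v_e) = exp(6080 / 4400.2) = exp(1.3818) = 3.9819.
m₀ = m_f × 3.9819 = 61 × 3.9819 = 242.896 t.

initial mass ≈ 243 t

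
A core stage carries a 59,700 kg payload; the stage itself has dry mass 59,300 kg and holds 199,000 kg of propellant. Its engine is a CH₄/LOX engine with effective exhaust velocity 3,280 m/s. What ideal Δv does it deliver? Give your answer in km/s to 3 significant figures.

m₀ = payload + dry + propellant = 59,700 + 59,300 + 199,000 = 318,000 kg.
m_f = payload + dry = 59,700 + 59,300 = 119,000 kg.
Rocket equation: Δv = v_e · ln(m₀/m_f) = 3280.0 × ln(2.672) = 3280.0 × 0.9829 ≈ 3224.0 m/s.

Δv ≈ 3.22 km/s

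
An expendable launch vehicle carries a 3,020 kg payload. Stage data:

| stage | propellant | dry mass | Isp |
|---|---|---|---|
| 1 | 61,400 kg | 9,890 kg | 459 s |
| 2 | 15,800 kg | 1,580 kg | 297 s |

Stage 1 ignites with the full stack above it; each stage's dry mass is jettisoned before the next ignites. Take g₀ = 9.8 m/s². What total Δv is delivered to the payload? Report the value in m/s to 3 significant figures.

Ignition mass of stage 1 = 61,400+9,890 + 15,800+1,580 + 3,020 = 91,690 kg.
Stage 1: m₀ = 91,690 kg, m_f = 91,690 − 61,400 = 30,290 kg; Δv = 459×9.8×ln(3.027) = 4498.2×1.1076 ≈ 4982 m/s.
Stage 2: m₀ = 20,400 kg, m_f = 20,400 − 15,800 = 4,600 kg; Δv = 297×9.8×ln(4.435) = 2910.6×1.4895 ≈ 4335 m/s.
Total Δv = 4982 + 4335 = 9317 m/s.

Δv ≈ 9320 m/s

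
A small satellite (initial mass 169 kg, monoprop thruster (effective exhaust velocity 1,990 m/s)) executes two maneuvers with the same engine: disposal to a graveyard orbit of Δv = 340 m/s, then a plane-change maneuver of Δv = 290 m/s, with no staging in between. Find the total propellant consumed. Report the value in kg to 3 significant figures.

total propellant consumed ≈ 45.9 kg

After the first burn: m = 169 × exp(−340/1990.0) = 169 × 0.84294 = 142.457 kg.
After the second burn: m = 142.457 × exp(−290/1990.0) = 142.457 × 0.86439 = 123.138 kg.
Total propellant = m₀ − m_final = 169 − 123.138 = 45.862 kg.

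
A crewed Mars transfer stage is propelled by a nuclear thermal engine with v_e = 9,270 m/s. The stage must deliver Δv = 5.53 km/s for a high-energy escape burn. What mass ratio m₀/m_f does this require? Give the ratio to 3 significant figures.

Rocket equation: m₀/m_f = exp(Δv / v_e) = exp(5530 / 9270.0) = exp(0.5965) = 1.8158.

mass ratio ≈ 1.82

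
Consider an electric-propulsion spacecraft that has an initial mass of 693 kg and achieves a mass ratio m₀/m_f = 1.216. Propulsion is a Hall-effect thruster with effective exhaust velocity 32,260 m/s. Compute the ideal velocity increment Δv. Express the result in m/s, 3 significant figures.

Δv = v_e · ln(1.216) = 32260.0 × 0.1956 ≈ 6309.0 m/s.

Δv ≈ 6310 m/s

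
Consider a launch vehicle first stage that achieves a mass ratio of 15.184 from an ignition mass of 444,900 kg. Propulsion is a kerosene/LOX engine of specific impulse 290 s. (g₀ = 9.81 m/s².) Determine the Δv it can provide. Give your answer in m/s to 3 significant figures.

v_e = Isp · g₀ = 290 × 9.81 = 2844.9 m/s.
Using Δv = v_e ln(m₀/m_f): Δv = v_e · ln(15.184) = 2844.9 × 2.7202 ≈ 7738.8 m/s.

Δv ≈ 7740 m/s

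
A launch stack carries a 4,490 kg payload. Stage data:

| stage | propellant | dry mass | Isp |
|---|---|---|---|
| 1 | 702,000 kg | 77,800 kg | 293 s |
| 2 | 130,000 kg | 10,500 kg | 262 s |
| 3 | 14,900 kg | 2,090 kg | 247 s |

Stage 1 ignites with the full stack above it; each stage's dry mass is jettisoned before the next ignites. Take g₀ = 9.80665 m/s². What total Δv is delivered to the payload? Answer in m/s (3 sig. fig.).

Δv ≈ 11000 m/s

Ignition mass of stage 1 = 702,000+77,800 + 130,000+10,500 + 14,900+2,090 + 4,490 = 941,780 kg.
Stage 1: m₀ = 941,780 kg, m_f = 941,780 − 702,000 = 239,780 kg; Δv = 293×9.80665×ln(3.928) = 2873.3×1.3680 ≈ 3931 m/s.
Stage 2: m₀ = 161,980 kg, m_f = 161,980 − 130,000 = 31,980 kg; Δv = 262×9.80665×ln(5.065) = 2569.3×1.6224 ≈ 4168 m/s.
Stage 3: m₀ = 21,480 kg, m_f = 21,480 − 14,900 = 6,580 kg; Δv = 247×9.80665×ln(3.264) = 2422.2×1.1831 ≈ 2866 m/s.
Total Δv = 3931 + 4168 + 2866 = 10965 m/s.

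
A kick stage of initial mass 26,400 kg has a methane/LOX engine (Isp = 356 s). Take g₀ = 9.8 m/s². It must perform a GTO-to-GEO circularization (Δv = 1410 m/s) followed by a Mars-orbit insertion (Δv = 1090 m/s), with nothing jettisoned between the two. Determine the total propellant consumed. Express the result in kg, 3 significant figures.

total propellant consumed ≈ 13500 kg

v_e = Isp · g₀ = 356 × 9.8 = 3488.8 m/s.
After the first burn: m = 26400 × exp(−1410/3488.8) = 26400 × 0.66754 = 17,623.1 kg.
After the second burn: m = 17,623.1 × exp(−1090/3488.8) = 17,623.1 × 0.73167 = 12,894.3 kg.
Total propellant = m₀ − m_final = 26400 − 12,894.3 = 13,505.7 kg.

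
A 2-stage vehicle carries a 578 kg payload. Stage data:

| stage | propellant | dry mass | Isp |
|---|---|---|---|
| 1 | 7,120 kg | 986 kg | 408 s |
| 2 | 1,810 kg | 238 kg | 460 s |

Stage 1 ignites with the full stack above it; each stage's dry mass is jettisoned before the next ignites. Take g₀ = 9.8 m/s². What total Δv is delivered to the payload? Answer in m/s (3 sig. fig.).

Δv ≈ 9620 m/s

Ignition mass of stage 1 = 7,120+986 + 1,810+238 + 578 = 10,732 kg.
Stage 1: m₀ = 10,732 kg, m_f = 10,732 − 7,120 = 3,612 kg; Δv = 408×9.8×ln(2.971) = 3998.4×1.0890 ≈ 4354 m/s.
Stage 2: m₀ = 2,626 kg, m_f = 2,626 − 1,810 = 816 kg; Δv = 460×9.8×ln(3.218) = 4508.0×1.1688 ≈ 5269 m/s.
Total Δv = 4354 + 5269 = 9623 m/s.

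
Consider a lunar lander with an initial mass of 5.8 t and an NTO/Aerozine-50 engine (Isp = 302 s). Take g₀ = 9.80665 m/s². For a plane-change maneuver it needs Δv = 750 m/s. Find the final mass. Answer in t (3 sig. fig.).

final mass ≈ 4.50 t

v_e = Isp · g₀ = 302 × 9.80665 = 2961.6 m/s.
Rocket equation: m₀/m_f = exp(Δv / v_e) = exp(750 / 2961.6) = exp(0.2532) = 1.2882.
m_f = m₀ / 1.2882 = 5.8 / 1.2882 = 4.50241 t.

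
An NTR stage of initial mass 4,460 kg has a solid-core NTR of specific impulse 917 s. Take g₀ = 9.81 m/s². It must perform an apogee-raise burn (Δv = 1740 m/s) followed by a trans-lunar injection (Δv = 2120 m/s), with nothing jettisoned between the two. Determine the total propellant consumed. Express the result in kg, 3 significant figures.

v_e = Isp · g₀ = 917 × 9.81 = 8995.8 m/s.
After the first burn: m = 4460 × exp(−1740/8995.8) = 4460 × 0.82413 = 3,675.62 kg.
After the second burn: m = 3,675.62 × exp(−2120/8995.8) = 3,675.62 × 0.79004 = 2,903.89 kg.
Total propellant = m₀ − m_final = 4460 − 2,903.89 = 1,556.11 kg.

total propellant consumed ≈ 1560 kg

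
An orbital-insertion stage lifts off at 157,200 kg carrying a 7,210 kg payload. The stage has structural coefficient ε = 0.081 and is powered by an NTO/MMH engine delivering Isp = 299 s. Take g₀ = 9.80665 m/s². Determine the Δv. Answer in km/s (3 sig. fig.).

Stage wet mass = m₀ − payload = 157,200 − 7,210 = 149,990 kg.
Stage dry mass = ε × stage wet mass = 0.081 × 149,990 = 12,149.2 kg.
Burnout mass m_f = stage dry + payload = 12,149.2 + 7,210 = 19,359.2 kg.
v_e = Isp · g₀ = 299 × 9.80665 = 2932.2 m/s.
Using Δv = v_e ln(m₀/m_f): Δv = v_e · ln(157,200/19,359.2) = 2932.2 × ln(8.12) = 2932.2 × 2.0944 ≈ 6141 m/s.

Δv ≈ 6.14 km/s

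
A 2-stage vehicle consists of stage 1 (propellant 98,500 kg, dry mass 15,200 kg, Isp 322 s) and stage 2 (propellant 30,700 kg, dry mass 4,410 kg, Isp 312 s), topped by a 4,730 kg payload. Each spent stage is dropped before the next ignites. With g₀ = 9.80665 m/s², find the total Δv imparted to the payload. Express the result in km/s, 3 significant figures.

Δv ≈ 7.74 km/s

Ignition mass of stage 1 = 98,500+15,200 + 30,700+4,410 + 4,730 = 153,540 kg.
Stage 1: m₀ = 153,540 kg, m_f = 153,540 − 98,500 = 55,040 kg; Δv = 322×9.80665×ln(2.79) = 3157.7×1.0259 ≈ 3240 m/s.
Stage 2: m₀ = 39,840 kg, m_f = 39,840 − 30,700 = 9,140 kg; Δv = 312×9.80665×ln(4.359) = 3059.7×1.4722 ≈ 4504 m/s.
Total Δv = 3240 + 4504 = 7744 m/s.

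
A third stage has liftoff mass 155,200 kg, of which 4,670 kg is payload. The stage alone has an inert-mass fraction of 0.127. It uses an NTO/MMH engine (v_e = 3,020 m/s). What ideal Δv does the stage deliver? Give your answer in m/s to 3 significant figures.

Stage wet mass = m₀ − payload = 155,200 − 4,670 = 150,530 kg.
Stage dry mass = ε × stage wet mass = 0.127 × 150,530 = 19,117.3 kg.
Burnout mass m_f = stage dry + payload = 19,117.3 + 4,670 = 23,787.3 kg.
By the Tsiolkovsky rocket equation, Δv = v_e · ln(155,200/23,787.3) = 3020.0 × ln(6.524) = 3020.0 × 1.8756 ≈ 5664 m/s.

Δv ≈ 5660 m/s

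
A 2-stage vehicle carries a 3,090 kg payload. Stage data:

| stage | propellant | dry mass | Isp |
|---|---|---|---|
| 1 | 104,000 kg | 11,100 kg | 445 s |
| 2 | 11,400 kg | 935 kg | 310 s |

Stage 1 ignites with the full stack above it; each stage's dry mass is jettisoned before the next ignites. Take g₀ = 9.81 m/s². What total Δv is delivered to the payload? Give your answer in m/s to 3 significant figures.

Ignition mass of stage 1 = 104,000+11,100 + 11,400+935 + 3,090 = 130,525 kg.
Stage 1: m₀ = 130,525 kg, m_f = 130,525 − 104,000 = 26,525 kg; Δv = 445×9.81×ln(4.921) = 4365.4×1.5935 ≈ 6956 m/s.
Stage 2: m₀ = 15,425 kg, m_f = 15,425 − 11,400 = 4,025 kg; Δv = 310×9.81×ln(3.832) = 3041.1×1.3435 ≈ 4086 m/s.
Total Δv = 6956 + 4086 = 11042 m/s.

Δv ≈ 11000 m/s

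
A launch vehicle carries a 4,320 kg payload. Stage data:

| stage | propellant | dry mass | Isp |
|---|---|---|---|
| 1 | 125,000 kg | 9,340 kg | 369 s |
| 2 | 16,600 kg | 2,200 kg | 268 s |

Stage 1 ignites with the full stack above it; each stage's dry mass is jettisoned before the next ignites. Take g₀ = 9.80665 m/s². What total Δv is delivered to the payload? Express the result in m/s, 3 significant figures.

Ignition mass of stage 1 = 125,000+9,340 + 16,600+2,200 + 4,320 = 157,460 kg.
Stage 1: m₀ = 157,460 kg, m_f = 157,460 − 125,000 = 32,460 kg; Δv = 369×9.80665×ln(4.851) = 3618.7×1.5792 ≈ 5714 m/s.
Stage 2: m₀ = 23,120 kg, m_f = 23,120 − 16,600 = 6,520 kg; Δv = 268×9.80665×ln(3.546) = 2628.2×1.2658 ≈ 3327 m/s.
Total Δv = 5714 + 3327 = 9041 m/s.

Δv ≈ 9040 m/s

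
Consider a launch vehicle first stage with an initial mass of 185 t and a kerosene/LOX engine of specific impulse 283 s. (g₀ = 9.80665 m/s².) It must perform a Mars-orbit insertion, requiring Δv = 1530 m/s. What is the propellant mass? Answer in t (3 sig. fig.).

v_e = Isp · g₀ = 283 × 9.80665 = 2775.3 m/s.
Rocket equation: m₀/m_f = exp(Δv / v_e) = exp(1530 / 2775.3) = exp(0.5513) = 1.7355.
m_f = 185 / 1.7355 = 106.598 t, so propellant = m₀ − m_f = 185 − 106.598 = 78.402 t.

propellant mass ≈ 78.4 t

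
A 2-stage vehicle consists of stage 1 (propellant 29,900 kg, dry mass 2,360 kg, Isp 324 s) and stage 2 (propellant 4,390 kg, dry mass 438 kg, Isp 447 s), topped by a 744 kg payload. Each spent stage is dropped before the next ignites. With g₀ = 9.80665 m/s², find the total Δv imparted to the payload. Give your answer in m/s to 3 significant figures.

Ignition mass of stage 1 = 29,900+2,360 + 4,390+438 + 744 = 37,832 kg.
Stage 1: m₀ = 37,832 kg, m_f = 37,832 − 29,900 = 7,932 kg; Δv = 324×9.80665×ln(4.77) = 3177.4×1.5623 ≈ 4964 m/s.
Stage 2: m₀ = 5,572 kg, m_f = 5,572 − 4,390 = 1,182 kg; Δv = 447×9.80665×ln(4.714) = 4383.6×1.5505 ≈ 6797 m/s.
Total Δv = 4964 + 6797 = 11761 m/s.

Δv ≈ 11800 m/s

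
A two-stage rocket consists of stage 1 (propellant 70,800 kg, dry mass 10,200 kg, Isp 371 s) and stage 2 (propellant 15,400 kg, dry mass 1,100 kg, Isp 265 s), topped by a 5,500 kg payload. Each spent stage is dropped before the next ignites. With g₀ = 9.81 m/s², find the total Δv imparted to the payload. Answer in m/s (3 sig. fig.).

Ignition mass of stage 1 = 70,800+10,200 + 15,400+1,100 + 5,500 = 103,000 kg.
Stage 1: m₀ = 103,000 kg, m_f = 103,000 − 70,800 = 32,200 kg; Δv = 371×9.81×ln(3.199) = 3639.5×1.1628 ≈ 4232 m/s.
Stage 2: m₀ = 22,000 kg, m_f = 22,000 − 15,400 = 6,600 kg; Δv = 265×9.81×ln(3.333) = 2599.7×1.2040 ≈ 3130 m/s.
Total Δv = 4232 + 3130 = 7362 m/s.

Δv ≈ 7360 m/s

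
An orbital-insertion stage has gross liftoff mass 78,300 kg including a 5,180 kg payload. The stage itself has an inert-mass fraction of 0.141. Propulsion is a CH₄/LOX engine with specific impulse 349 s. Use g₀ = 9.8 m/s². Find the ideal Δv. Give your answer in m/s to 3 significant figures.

Δv ≈ 5540 m/s

Stage wet mass = m₀ − payload = 78,300 − 5,180 = 73,120 kg.
Stage dry mass = ε × stage wet mass = 0.141 × 73,120 = 10,309.9 kg.
Burnout mass m_f = stage dry + payload = 10,309.9 + 5,180 = 15,489.9 kg.
v_e = Isp · g₀ = 349 × 9.8 = 3420.2 m/s.
From the ideal rocket equation, Δv = v_e · ln(78,300/15,489.9) = 3420.2 × ln(5.055) = 3420.2 × 1.6204 ≈ 5542 m/s.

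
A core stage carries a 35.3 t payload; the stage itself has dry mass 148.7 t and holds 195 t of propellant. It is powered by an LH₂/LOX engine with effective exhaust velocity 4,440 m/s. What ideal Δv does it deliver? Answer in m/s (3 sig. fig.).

m₀ = payload + dry + propellant = 35.3 + 148.7 + 195 = 379 t.
m_f = payload + dry = 35.3 + 148.7 = 184 t.
Δv = v_e · ln(m₀/m_f) = 4440.0 × ln(2.06) = 4440.0 × 0.7226 ≈ 3208.3 m/s.

Δv ≈ 3210 m/s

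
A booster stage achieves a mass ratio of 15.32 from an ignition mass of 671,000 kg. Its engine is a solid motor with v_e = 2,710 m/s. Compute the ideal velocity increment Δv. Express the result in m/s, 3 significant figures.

Δv ≈ 7400 m/s

Rocket equation: Δv = v_e · ln(15.32) = 2710.0 × 2.7292 ≈ 7396.0 m/s.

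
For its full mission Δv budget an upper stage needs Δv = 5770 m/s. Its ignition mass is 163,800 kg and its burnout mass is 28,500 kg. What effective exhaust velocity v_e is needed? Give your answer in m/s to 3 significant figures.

v_e ≈ 3300 m/s

ln(m₀/m_f) = ln(163800/28500) = ln(5.747) = 1.7487.
Rocket equation: v_e = Δv / ln(m₀/m_f) = 5770 / 1.7487 = 3299.5 m/s.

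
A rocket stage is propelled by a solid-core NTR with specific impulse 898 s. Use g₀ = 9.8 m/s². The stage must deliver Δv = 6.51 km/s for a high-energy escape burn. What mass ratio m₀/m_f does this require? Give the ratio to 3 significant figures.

v_e = Isp · g₀ = 898 × 9.8 = 8800.4 m/s.
m₀/m_f = exp(Δv / v_e) = exp(6510 / 8800.4) = exp(0.7397) = 2.0954.

mass ratio ≈ 2.10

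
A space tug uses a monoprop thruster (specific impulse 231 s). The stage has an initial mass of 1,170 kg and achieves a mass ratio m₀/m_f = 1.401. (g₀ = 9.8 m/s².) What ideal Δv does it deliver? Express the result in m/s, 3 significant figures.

v_e = Isp · g₀ = 231 × 9.8 = 2263.8 m/s.
Rocket equation: Δv = v_e · ln(1.401) = 2263.8 × 0.3372 ≈ 763.3 m/s.

Δv ≈ 763 m/s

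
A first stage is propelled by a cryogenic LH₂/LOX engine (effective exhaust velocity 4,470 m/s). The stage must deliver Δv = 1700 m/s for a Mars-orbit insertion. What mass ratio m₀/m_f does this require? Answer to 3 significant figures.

mass ratio ≈ 1.46

m₀/m_f = exp(Δv / v_e) = exp(1700 / 4470.0) = exp(0.3803) = 1.4627.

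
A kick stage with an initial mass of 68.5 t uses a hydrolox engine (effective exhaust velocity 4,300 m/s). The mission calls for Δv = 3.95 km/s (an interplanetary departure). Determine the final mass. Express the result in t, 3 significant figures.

Using Δv = v_e ln(m₀/m_f): m₀/m_f = exp(Δv / v_e) = exp(3950 / 4300.0) = exp(0.9186) = 2.5058.
m_f = m₀ / 2.5058 = 68.5 / 2.5058 = 27.3366 t.

final mass ≈ 27.3 t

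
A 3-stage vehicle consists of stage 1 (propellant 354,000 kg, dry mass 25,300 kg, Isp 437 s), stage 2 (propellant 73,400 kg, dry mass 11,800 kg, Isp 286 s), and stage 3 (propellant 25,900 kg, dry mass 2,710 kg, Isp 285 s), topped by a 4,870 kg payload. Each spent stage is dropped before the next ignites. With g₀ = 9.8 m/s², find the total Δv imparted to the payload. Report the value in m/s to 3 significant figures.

Δv ≈ 12200 m/s

Ignition mass of stage 1 = 354,000+25,300 + 73,400+11,800 + 25,900+2,710 + 4,870 = 497,980 kg.
Stage 1: m₀ = 497,980 kg, m_f = 497,980 − 354,000 = 143,980 kg; Δv = 437×9.8×ln(3.459) = 4282.6×1.2409 ≈ 5314 m/s.
Stage 2: m₀ = 118,680 kg, m_f = 118,680 − 73,400 = 45,280 kg; Δv = 286×9.8×ln(2.621) = 2802.8×0.9636 ≈ 2701 m/s.
Stage 3: m₀ = 33,480 kg, m_f = 33,480 − 25,900 = 7,580 kg; Δv = 285×9.8×ln(4.417) = 2793.0×1.4854 ≈ 4149 m/s.
Total Δv = 5314 + 2701 + 4149 = 12164 m/s.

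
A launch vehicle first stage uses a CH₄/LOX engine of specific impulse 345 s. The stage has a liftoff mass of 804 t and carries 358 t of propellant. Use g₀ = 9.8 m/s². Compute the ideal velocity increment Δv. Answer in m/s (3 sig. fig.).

v_e = Isp · g₀ = 345 × 9.8 = 3381.0 m/s.
m_f = m₀ − m_prop = 804 − 358 = 446 t.
Δv = v_e · ln(m₀/m_f) = 3381.0 × ln(1.803) = 3381.0 × 0.5893 ≈ 1992.4 m/s.

Δv ≈ 1990 m/s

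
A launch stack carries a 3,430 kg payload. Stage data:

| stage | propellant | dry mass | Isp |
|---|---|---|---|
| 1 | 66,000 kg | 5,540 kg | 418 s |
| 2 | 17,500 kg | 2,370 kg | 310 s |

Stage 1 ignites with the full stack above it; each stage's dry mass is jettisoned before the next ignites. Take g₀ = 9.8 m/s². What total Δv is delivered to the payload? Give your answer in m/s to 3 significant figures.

Ignition mass of stage 1 = 66,000+5,540 + 17,500+2,370 + 3,430 = 94,840 kg.
Stage 1: m₀ = 94,840 kg, m_f = 94,840 − 66,000 = 28,840 kg; Δv = 418×9.8×ln(3.288) = 4096.4×1.1904 ≈ 4876 m/s.
Stage 2: m₀ = 23,300 kg, m_f = 23,300 − 17,500 = 5,800 kg; Δv = 310×9.8×ln(4.017) = 3038.0×1.3906 ≈ 4225 m/s.
Total Δv = 4876 + 4225 = 9101 m/s.

Δv ≈ 9100 m/s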